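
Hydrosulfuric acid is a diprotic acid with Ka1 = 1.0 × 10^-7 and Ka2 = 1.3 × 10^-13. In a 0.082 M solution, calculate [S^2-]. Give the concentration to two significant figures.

First ionization gives [H+] ≈ [HS-] = 9.06 × 10^-5 M.
Second step: Ka2 = [H+][S^2-]/[HS-] ≈ [S^2-] (since [H+] ≈ [HS-]).
So [S^2-] ≈ Ka2.

1.3 × 10^-13 M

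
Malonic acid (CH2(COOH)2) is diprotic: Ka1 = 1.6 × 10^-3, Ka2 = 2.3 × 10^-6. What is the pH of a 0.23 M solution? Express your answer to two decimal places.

Ka1 ≫ Ka2, so treat the first dissociation as the only significant source of H+.
Ka1 = x²/(0.23 − x) = 1.6 × 10^-3
Solving the quadratic: x = (−Ka1 + √(Ka1² + 4·Ka1·C₀))/2 = 1.84 × 10^-2 M
pH = −log(1.84 × 10^-2) = 1.74

pH = 1.74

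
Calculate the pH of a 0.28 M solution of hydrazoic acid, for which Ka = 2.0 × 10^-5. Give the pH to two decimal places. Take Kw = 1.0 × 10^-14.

HN3 ⇌ N3- + H+
Ka = x²/(0.28 − x) = 2.0 × 10^-5
Assume x ≪ 0.28: x ≈ √(2.0 × 10^-5 × 0.28) = 2.37 × 10^-3 M
(x/C₀ = 0.85% < 5%, so the approximation holds.)
pH = −log(2.37 × 10^-3) = 2.63

pH = 2.63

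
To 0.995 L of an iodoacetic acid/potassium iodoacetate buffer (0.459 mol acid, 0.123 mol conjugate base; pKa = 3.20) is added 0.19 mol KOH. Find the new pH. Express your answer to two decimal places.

After neutralization: n(ICH2COOH) = 0.269 mol, n(ICH2COO-) = 0.313 mol.
Henderson–Hasselbalch with mole ratio 0.313/0.269: pH = 3.20 + (+0.066)

pH = 3.27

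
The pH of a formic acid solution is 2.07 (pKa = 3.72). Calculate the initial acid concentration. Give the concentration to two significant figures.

[H+] = 10^(-2.07) = 8.51 × 10^-3 M = x
Ka = 10^(−3.72) = 1.91 × 10^-4
Ka = x²/(C₀ − x) ⇒ C₀ = x + x²/Ka
C₀ = 8.51 × 10^-3 + (8.51 × 10^-3)²/(1.91 × 10^-4) = 3.88 × 10^-1 M

C₀ = 3.9 × 10^-1 M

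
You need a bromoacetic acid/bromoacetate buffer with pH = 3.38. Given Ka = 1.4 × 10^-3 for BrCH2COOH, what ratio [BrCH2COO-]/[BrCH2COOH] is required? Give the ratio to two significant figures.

ratio = 3.4

pKa = -log(1.4 × 10^-3) = 2.854
pH = pKa + log(r) ⇒ log(r) = 3.38 − 2.854 = +0.526
r = [BrCH2COO-]/[BrCH2COOH] = 10^(+0.526) = 3.36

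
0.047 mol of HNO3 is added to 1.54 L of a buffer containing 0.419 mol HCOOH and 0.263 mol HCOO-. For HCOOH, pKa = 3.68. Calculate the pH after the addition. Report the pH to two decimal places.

pH = 3.35

Added H+ converts HCOO- to HCOOH: HCOOH → 0.466 mol, HCOO- → 0.216 mol.
pH = pKa + log(n_HCOO-/n_HCOOH) = 3.68 + log(0.216/0.466) = 3.68 + (-0.334)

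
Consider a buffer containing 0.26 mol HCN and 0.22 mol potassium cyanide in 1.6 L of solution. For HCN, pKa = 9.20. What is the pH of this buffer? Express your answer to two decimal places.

Henderson–Hasselbalch: pH = pKa + log([CN-]/[HCN]) = 9.20 + log(0.22/0.26)
pH = 9.20 + (-0.073) = 9.13

pH = 9.13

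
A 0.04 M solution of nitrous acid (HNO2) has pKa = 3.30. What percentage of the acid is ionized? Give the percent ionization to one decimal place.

HNO2 ⇌ NO2- + H+; let x = [H+] at equilibrium.
Ka = 10^(−3.30) = 5.01 × 10^-4
Ka = x²/(C₀ − x); solving the quadratic gives x = 4.23 × 10^-3 M.
Fraction ionized = 4.23 × 10^-3 / 0.04 = 0.1058 → 10.6%

10.6%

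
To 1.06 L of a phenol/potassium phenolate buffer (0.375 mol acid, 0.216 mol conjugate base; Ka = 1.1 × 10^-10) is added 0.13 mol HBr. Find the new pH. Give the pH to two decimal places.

After neutralization: n(C6H5OH) = 0.505 mol, n(C6H5O-) = 0.086 mol.
pKa = −log(1.1 × 10^-10) = 9.959
pH = pKa + log([A⁻]/[HA]) = 9.959 + log(0.086/0.505) = 9.959 -0.769

pH = 9.19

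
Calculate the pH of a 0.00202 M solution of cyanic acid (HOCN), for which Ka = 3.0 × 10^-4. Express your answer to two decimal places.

HOCN ⇌ OCN- + H+
Ka = [H+]²/(0.00202 − [H+]) = 3.0 × 10^-4
Here C₀/Ka ≈ 6.73, so the small-[H+] approximation fails. Use the quadratic:
[H+] = (−Ka + √(Ka² + 4·Ka·C₀))/2 = 6.43 × 10^-4 M
pH = −log[H+] = −log(6.43 × 10^-4) = 3.19

pH = 3.19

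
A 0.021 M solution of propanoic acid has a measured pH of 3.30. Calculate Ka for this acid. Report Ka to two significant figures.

Ka = 1.2 × 10^-5

[H+] = 10^(-3.30) = 5.01 × 10^-4 M
At equilibrium [HA] = 0.021 − 5.01 × 10^-4 = 2.05 × 10^-2 M
Ka = [H+][A-]/[HA] = (5.01 × 10^-4)² / 2.05 × 10^-2 = 1.2 × 10^-5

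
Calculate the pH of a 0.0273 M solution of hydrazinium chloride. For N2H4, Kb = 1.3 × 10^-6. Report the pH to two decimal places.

pH = 4.84

N2H5+ is the conjugate acid of the weak base N2H4.
Ka = Kw/Kb = 1.0×10^-14 / 1.3 × 10^-6 = 7.69 × 10^-9
From the ICE table, Ka = x²/(0.0273 − x) = 7.69 × 10^-9.
Since Ka ≪ C₀, x ≈ √(Ka·C₀) = 1.45 × 10^-5 M.
(x/C₀ = 0.053% < 5%, so the approximation holds.)
pH = −log(1.45 × 10^-5) = 4.84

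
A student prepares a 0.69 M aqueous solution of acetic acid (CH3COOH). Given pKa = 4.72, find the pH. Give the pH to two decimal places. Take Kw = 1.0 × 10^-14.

CH3COOH ⇌ CH3COO- + H+
Ka = 10^(−4.72) = 1.91 × 10^-5
Ka = x²/(0.69 − x) = 1.91 × 10^-5
Since Ka ≪ C₀, x ≈ √(Ka·C₀) = 3.63 × 10^-3 M.
Check: 0.53% ionized — well under 5%, approximation valid.
pH = −log(3.63 × 10^-3) = 2.44

pH = 2.44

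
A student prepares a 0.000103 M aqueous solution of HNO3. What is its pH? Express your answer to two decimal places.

HNO3 is a strong acid and dissociates completely, so [H+] = 0.000103 M.
pH = -log(0.000103) = 3.99

pH = 3.99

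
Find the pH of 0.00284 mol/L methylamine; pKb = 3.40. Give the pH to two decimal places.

CH3NH2 + H2O ⇌ CH3NH3+ + OH-
Kb = 10^(−3.40) = 3.98 × 10^-4
From the ICE table, Kb = x²/(0.00284 − x) = 3.98 × 10^-4.
Here C₀/Kb ≈ 7.14, so the small-x approximation fails. Use the quadratic:
x = (−Kb + √(Kb² + 4·Kb·C₀))/2 = 8.83 × 10^-4 M
pOH = −log(8.83 × 10^-4) = 3.05; pH = 14.00 − 3.05 = 10.95

pH = 10.95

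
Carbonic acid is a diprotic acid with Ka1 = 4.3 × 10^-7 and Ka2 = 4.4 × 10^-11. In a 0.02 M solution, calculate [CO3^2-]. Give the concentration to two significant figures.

First ionization gives [H+] ≈ [HCO3-] = 9.27 × 10^-5 M.
Second step: Ka2 = [H+][CO3^2-]/[HCO3-] ≈ [CO3^2-] (since [H+] ≈ [HCO3-]).
So [CO3^2-] ≈ Ka2.

4.4 × 10^-11 M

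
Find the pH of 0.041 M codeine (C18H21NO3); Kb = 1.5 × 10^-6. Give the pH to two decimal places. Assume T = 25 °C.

C18H21NO3 + H2O ⇌ C18H22NO3+ + OH-
Let x = [OH-] at equilibrium. Kb = x²/(0.041 − x).
Assume x ≪ 0.041: x ≈ √(1.5 × 10^-6 × 0.041) = 2.48 × 10^-4 M
pOH = 3.61, so pH = 14.00 − pOH = 10.39

pH = 10.39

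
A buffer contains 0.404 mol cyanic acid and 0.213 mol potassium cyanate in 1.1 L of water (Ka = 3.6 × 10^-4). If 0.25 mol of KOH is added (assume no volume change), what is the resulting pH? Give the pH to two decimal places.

pH = 3.92

After neutralization: n(HOCN) = 0.154 mol, n(OCN-) = 0.463 mol.
pKa = −log(3.6 × 10^-4) = 3.444
pH = pKa + log([A⁻]/[HA]) = 3.444 + log(0.463/0.154) = 3.444 +0.478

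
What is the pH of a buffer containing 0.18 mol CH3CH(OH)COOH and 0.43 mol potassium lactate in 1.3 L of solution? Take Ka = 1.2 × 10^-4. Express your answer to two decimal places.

pKa = −log(1.2 × 10^-4) = 3.921
Henderson–Hasselbalch: pH = pKa + log([CH3CH(OH)COO-]/[CH3CH(OH)COOH]) = 3.921 + log(0.43/0.18)
pH = 3.921 + (+0.378) = 4.30

pH = 4.30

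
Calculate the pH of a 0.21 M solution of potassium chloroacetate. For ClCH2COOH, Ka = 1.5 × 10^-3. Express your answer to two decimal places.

ClCH2COO- is the conjugate base of the weak acid ClCH2COOH.
Kb = Kw/Ka = 1.0×10^-14 / 1.5 × 10^-3 = 6.67 × 10^-12
Kb = [OH-]²/(0.21 − [OH-]) = 6.67 × 10^-12
Assume [OH-] ≪ 0.21: [OH-] ≈ √(6.67 × 10^-12 × 0.21) = 1.18 × 10^-6 M
pOH = 5.93, so pH = 14.00 − pOH = 8.07

pH = 8.07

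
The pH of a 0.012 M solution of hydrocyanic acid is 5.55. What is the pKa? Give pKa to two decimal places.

[H+] = 10^(-5.55) = 2.82 × 10^-6 M
At equilibrium [HA] = 0.012 − 2.82 × 10^-6 = 1.20 × 10^-2 M
Ka = [H+][A-]/[HA] = (2.82 × 10^-6)² / 1.20 × 10^-2 = 6.63 × 10^-10
pKa = -log(6.63 × 10^-10) = 9.18

pKa = 9.18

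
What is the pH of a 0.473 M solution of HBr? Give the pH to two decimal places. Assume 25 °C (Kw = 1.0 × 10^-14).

pH = 0.33

HBr is a strong acid and dissociates completely, so [H+] = 0.473 M.
pH = -log(0.473) = 0.33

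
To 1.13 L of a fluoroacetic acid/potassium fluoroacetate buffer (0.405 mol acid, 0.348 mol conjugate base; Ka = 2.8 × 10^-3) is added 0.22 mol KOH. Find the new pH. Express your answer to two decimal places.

After neutralization: n(FCH2COOH) = 0.185 mol, n(FCH2COO-) = 0.568 mol.
pKa = −log(2.8 × 10^-3) = 2.553
pH = pKa + log(n_FCH2COO-/n_FCH2COOH) = 2.553 + log(0.568/0.185) = 2.553 + (+0.487)

pH = 3.04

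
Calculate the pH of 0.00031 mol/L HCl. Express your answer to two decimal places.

HCl is a strong acid and dissociates completely, so [H+] = 0.00031 M.
pH = -log(0.00031) = 3.51

pH = 3.51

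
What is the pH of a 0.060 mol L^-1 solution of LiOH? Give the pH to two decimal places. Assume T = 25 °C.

LiOH is a strong base; [OH-] = 0.06 M.
pOH = -log(0.06) = 1.22
pH = 14.00 - 1.22 = 12.78

pH = 12.78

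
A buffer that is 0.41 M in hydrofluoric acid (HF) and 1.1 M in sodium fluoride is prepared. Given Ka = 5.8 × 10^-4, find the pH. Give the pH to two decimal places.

pH = 3.67

pKa = −log(5.8 × 10^-4) = 3.237
Using pH = pKa + log([base]/[acid]) with [base]/[acid] = 1.1/0.41:
pH = 3.237 + (+0.429) = 3.67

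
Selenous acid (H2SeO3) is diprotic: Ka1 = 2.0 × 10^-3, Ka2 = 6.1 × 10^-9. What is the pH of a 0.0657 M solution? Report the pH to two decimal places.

pH = 1.98

Ka1 ≫ Ka2, so treat the first dissociation as the only significant source of H+.
Ka1 = x²/(0.0657 − x) = 2.0 × 10^-3
Solving the quadratic: x = (−Ka1 + √(Ka1² + 4·Ka1·C₀))/2 = 1.05 × 10^-2 M
pH = −log(1.05 × 10^-2) = 1.98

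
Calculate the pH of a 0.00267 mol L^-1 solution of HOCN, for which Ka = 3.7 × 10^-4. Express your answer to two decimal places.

pH = 3.08

HOCN ⇌ OCN- + H+
Ka = x²/(0.00267 − x) = 3.7 × 10^-4
Here C₀/Ka ≈ 7.22, so the small-x approximation fails. Use the quadratic:
x = (−Ka + √(Ka² + 4·Ka·C₀))/2 = 8.26 × 10^-4 M
pH = −log[H+] = −log(8.26 × 10^-4) = 3.08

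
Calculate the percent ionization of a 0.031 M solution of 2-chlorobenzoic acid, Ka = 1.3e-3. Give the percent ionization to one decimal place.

18.5%

ClC6H4COOH ⇌ ClC6H4COO- + H+; let x = [H+] at equilibrium.
Ka = x²/(C₀ − x); solving the quadratic gives x = 5.73 × 10^-3 M.
Fraction ionized = 5.73 × 10^-3 / 0.031 = 0.1848 → 18.5%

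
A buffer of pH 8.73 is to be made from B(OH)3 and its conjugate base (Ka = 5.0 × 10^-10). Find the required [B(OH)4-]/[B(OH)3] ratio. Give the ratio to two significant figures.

pKa = -log(5.0 × 10^-10) = 9.301
pH = pKa + log(r) ⇒ log(r) = 8.73 − 9.301 = -0.571
r = [B(OH)4-]/[B(OH)3] = 10^(-0.571) = 0.269

ratio = 0.27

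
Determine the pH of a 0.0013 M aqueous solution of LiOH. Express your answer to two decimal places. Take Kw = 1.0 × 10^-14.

LiOH is a strong base; [OH-] = 0.0013 M.
pOH = -log(0.0013) = 2.89
pH = 14.00 - 2.89 = 11.11

pH = 11.11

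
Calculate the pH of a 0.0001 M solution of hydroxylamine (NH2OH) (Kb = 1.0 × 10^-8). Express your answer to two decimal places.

pH = 8.00

NH2OH + H2O ⇌ NH3OH+ + OH-
Let x = [OH-] at equilibrium. Kb = x²/(0.0001 − x).
Assume x ≪ 0.0001: x ≈ √(1.0 × 10^-8 × 0.0001) = 1.00 × 10^-6 M
(x/C₀ = 1% < 5%, so the approximation holds.)
pOH = 6.00, so pH = 14.00 − pOH = 8.00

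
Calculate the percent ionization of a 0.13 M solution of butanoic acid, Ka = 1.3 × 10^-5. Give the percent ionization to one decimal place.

CH3(CH2)2COOH ⇌ CH3(CH2)2COO- + H+; let x = [H+] at equilibrium.
x ≈ √(Ka·C₀) = √(1.3 × 10^-5 × 0.13) = 1.30 × 10^-3 M
% ionization = x/C₀ × 100% = 1.30 × 10^-3/0.13 × 100% = 1.0%

1.0%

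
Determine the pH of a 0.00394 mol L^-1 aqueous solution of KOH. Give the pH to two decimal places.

KOH is a strong base; [OH-] = 0.00394 M.
pOH = -log(0.00394) = 2.40
pH = 14.00 - 2.40 = 11.60

pH = 11.60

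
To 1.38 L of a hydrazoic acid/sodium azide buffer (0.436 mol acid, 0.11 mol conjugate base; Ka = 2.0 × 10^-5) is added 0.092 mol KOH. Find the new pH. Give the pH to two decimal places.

OH- converts HN3 to N3-: HN3 → 0.344 mol, N3- → 0.202 mol.
pKa = −log(2.0 × 10^-5) = 4.699
Henderson–Hasselbalch with mole ratio 0.202/0.344: pH = 4.699 + (-0.231)

pH = 4.47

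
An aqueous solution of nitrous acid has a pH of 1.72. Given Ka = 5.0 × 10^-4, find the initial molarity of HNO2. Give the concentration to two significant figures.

C₀ = 7.5 × 10^-1 M

[H+] = 10^(-1.72) = 1.91 × 10^-2 M = x
Ka = x²/(C₀ − x) ⇒ C₀ = x + x²/Ka
C₀ = 1.91 × 10^-2 + (1.91 × 10^-2)²/(5.0 × 10^-4) = 7.49 × 10^-1 M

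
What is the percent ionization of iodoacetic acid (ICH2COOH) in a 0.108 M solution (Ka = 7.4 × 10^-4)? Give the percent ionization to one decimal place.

ICH2COOH ⇌ ICH2COO- + H+; let x = [H+] at equilibrium.
Solve x² + 0.00074x − 7.99e-05 = 0 → x = 8.58 × 10^-3 M
Fraction ionized = 8.58 × 10^-3 / 0.108 = 0.0794 → 7.9%

7.9%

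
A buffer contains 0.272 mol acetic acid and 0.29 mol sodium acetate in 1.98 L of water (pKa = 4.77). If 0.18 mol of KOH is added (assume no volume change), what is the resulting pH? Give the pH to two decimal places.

pH = 5.48

OH- converts CH3COOH to CH3COO-: CH3COOH → 0.092 mol, CH3COO- → 0.47 mol.
pH = pKa + log(n_CH3COO-/n_CH3COOH) = 4.77 + log(0.47/0.092) = 4.77 + (+0.708)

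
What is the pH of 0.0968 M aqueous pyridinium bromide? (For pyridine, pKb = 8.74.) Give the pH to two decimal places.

C5H5NH+ is the conjugate acid of the weak base C5H5N.
Kb = 10^(−8.74) = 1.82 × 10^-9
Ka = Kw/Kb = 1.0×10^-14 / 1.82 × 10^-9 = 5.49 × 10^-6
From the ICE table, Ka = x²/(0.0968 − x) = 5.49 × 10^-6.
Since Ka ≪ C₀, x ≈ √(Ka·C₀) = 7.29 × 10^-4 M.
pH = −log(7.29 × 10^-4) = 3.14

pH = 3.14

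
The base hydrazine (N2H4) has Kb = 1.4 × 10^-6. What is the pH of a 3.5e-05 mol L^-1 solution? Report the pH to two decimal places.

N2H4 + H2O ⇌ N2H5+ + OH-
Kb = x²/(3.5e-05 − x) = 1.4 × 10^-6
x is not negligible relative to C₀; solve x² + 1.4e-06·x − 4.9e-11 = 0.
x = (−Kb + √(Kb² + 4·Kb·C₀))/2 = 6.33 × 10^-6 M
pOH = −log(6.33 × 10^-6) = 5.20; pH = 14.00 − 5.20 = 8.80

pH = 8.80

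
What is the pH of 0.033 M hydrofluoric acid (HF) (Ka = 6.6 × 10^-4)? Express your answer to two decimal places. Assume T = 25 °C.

HF ⇌ F- + H+
From the ICE table, Ka = x²/(0.033 − x) = 6.6 × 10^-4.
The 5% rule fails; solving x² + Ka·x − Ka·C₀ = 0 exactly:
x = [−0.00066 + √(0.00066² + 8.71e-05)]/2 = 4.35 × 10^-3 M
pH = −log[H+] = −log(4.35 × 10^-3) = 2.36

pH = 2.36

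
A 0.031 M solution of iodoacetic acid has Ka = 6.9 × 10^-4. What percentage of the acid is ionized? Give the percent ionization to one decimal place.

13.8%

ICH2COOH ⇌ ICH2COO- + H+; let x = [H+] at equilibrium.
Solve x² + 0.00069x − 2.14e-05 = 0 → x = 4.29 × 10^-3 M
Fraction ionized = 4.29 × 10^-3 / 0.031 = 0.1384 → 13.8%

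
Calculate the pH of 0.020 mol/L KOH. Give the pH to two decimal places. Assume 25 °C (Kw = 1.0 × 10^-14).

KOH is a strong base; [OH-] = 0.02 M.
pOH = -log(0.02) = 1.70
pH = 14.00 - 1.70 = 12.30

pH = 12.30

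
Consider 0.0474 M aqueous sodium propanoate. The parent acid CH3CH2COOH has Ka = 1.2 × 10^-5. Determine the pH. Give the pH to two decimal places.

pH = 8.80

CH3CH2COO- is the conjugate base of the weak acid CH3CH2COOH.
Kb = Kw/Ka = 1.0×10^-14 / 1.2 × 10^-5 = 8.33 × 10^-10
Kb = x²/(0.0474 − x) = 8.33 × 10^-10
Assume x ≪ 0.0474: x ≈ √(8.33 × 10^-10 × 0.0474) = 6.28 × 10^-6 M
pOH = 5.20, so pH = 14.00 − pOH = 8.80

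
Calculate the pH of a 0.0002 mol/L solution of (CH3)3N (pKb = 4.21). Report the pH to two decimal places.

pH = 9.93

(CH3)3N + H2O ⇌ (CH3)3NH+ + OH-
Kb = 10^(−4.21) = 6.17 × 10^-5
Kb = x²/(0.0002 − x) = 6.17 × 10^-5
x is not negligible relative to C₀; solve x² + 6.17e-05·x − 1.23e-08 = 0.
x = (−Kb + √(Kb² + 4·Kb·C₀))/2 = 8.44 × 10^-5 M
pOH = 4.07, so pH = 14.00 − pOH = 9.93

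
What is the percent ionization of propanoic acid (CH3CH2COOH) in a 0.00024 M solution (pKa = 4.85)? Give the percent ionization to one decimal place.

21.5%

CH3CH2COOH ⇌ CH3CH2COO- + H+; let x = [H+] at equilibrium.
Ka = 10^(−4.85) = 1.41 × 10^-5
Ka = x²/(C₀ − x); solving the quadratic gives x = 5.15 × 10^-5 M.
% ionization = x/C₀ × 100% = 5.15 × 10^-5/0.00024 × 100% = 21.5%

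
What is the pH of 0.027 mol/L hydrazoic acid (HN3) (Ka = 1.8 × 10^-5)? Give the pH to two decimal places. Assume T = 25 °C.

pH = 3.16

HN3 ⇌ N3- + H+
Let x = [H+] at equilibrium. Ka = x²/(0.027 − x).
Assume x ≪ 0.027: x ≈ √(1.8 × 10^-5 × 0.027) = 6.97 × 10^-4 M
(x/C₀ = 2.6% < 5%, so the approximation holds.)
pH = −log[H+] = −log(6.97 × 10^-4) = 3.16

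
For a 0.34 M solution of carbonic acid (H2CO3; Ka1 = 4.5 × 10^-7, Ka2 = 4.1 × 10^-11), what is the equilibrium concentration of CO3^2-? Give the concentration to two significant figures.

4.1 × 10^-11 M

First ionization gives [H+] ≈ [HCO3-] = 3.91 × 10^-4 M.
Second step: Ka2 = [H+][CO3^2-]/[HCO3-] ≈ [CO3^2-] (since [H+] ≈ [HCO3-]).
So [CO3^2-] ≈ Ka2.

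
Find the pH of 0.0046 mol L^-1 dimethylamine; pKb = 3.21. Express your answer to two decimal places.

(CH3)2NH + H2O ⇌ (CH3)2NH2+ + OH-
Kb = 10^(−3.21) = 6.17 × 10^-4
Let x = [OH-] at equilibrium. Kb = x²/(0.0046 − x).
The 5% rule fails; solving x² + Kb·x − Kb·C₀ = 0 exactly:
x = [−0.000617 + √(0.000617² + 1.14e-05)]/2 = 1.40 × 10^-3 M
pOH = 2.85, so pH = 14.00 − pOH = 11.15

pH = 11.15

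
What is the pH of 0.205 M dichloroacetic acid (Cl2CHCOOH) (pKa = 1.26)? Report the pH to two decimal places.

pH = 1.09

Cl2CHCOOH ⇌ Cl2CHCOO- + H+
Ka = 10^(−1.26) = 5.50 × 10^-2
Ka = x²/(0.205 − x) = 5.50 × 10^-2
The 5% rule fails; solving x² + Ka·x − Ka·C₀ = 0 exactly:
x = (−Ka + √(Ka² + 4·Ka·C₀))/2 = 8.22 × 10^-2 M
pH = −log(8.22 × 10^-2) = 1.09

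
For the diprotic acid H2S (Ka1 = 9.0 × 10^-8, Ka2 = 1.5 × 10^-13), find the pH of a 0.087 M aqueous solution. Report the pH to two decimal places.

pH = 4.05

Ka1 ≫ Ka2, so treat the first dissociation as the only significant source of H+.
Ka1 = x²/(0.087 − x) = 9.0 × 10^-8
x ≈ √(9.0 × 10^-8 × 0.087) = 8.85 × 10^-5 M
pH = −log(8.85 × 10^-5) = 4.05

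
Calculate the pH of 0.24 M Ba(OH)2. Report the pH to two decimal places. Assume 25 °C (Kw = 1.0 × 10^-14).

pH = 13.68

Ba(OH)2 is a strong base (each formula unit releases 2 OH-); [OH-] = 0.48 M.
pOH = -log(0.48) = 0.32
pH = 14.00 - 0.32 = 13.68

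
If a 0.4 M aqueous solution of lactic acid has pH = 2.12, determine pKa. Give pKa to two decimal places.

pKa = 3.83

[H+] = 10^(-2.12) = 7.59 × 10^-3 M
At equilibrium [HA] = 0.4 − 7.59 × 10^-3 = 3.92 × 10^-1 M
Ka = [H+][A-]/[HA] = (7.59 × 10^-3)² / 3.92 × 10^-1 = 1.47 × 10^-4
pKa = -log(1.47 × 10^-4) = 3.83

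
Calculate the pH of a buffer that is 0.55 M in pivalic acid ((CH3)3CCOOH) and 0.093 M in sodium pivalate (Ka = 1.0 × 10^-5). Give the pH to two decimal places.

pKa = −log(1.0 × 10^-5) = 5.000
Henderson–Hasselbalch: pH = pKa + log([(CH3)3CCOO-]/[(CH3)3CCOOH]) = 5.000 + log(0.093/0.55)
pH = 5.000 + (-0.772) = 4.23

pH = 4.23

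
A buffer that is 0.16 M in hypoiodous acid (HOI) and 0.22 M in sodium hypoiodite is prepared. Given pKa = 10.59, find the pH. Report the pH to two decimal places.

pH = 10.73

Using pH = pKa + log([base]/[acid]) with [base]/[acid] = 0.22/0.16:
pH = 10.59 + (+0.138) = 10.73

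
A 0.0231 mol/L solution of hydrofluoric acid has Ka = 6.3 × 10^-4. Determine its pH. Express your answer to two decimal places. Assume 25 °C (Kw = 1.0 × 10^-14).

HF ⇌ F- + H+
Ka = x²/(0.0231 − x) = 6.3 × 10^-4
The 5% rule fails; solving x² + Ka·x − Ka·C₀ = 0 exactly:
x = [−0.00063 + √(0.00063² + 5.82e-05)]/2 = 3.51 × 10^-3 M
pH = −log[H+] = −log(3.51 × 10^-3) = 2.45

pH = 2.45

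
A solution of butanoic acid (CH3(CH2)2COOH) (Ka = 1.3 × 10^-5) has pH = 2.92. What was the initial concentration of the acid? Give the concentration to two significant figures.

C₀ = 1.1 × 10^-1 M

[H+] = 10^(-2.92) = 1.20 × 10^-3 M = x
Ka = x²/(C₀ − x) ⇒ C₀ = x + x²/Ka
C₀ = 1.20 × 10^-3 + (1.20 × 10^-3)²/(1.3 × 10^-5) = 1.12 × 10^-1 M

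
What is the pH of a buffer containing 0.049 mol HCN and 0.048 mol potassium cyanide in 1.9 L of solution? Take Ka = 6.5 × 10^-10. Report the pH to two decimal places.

pH = 9.18

pKa = −log(6.5 × 10^-10) = 9.187
pH = pKa + log([A⁻]/[HA]) = 9.187 + log(0.048/0.049)
pH = 9.187 + (-0.009) = 9.18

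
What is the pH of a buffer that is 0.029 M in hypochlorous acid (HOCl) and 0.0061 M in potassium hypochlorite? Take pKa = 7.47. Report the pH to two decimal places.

Henderson–Hasselbalch: pH = pKa + log([OCl-]/[HOCl]) = 7.47 + log(0.0061/0.029)
pH = 7.47 + (-0.677) = 6.79

pH = 6.79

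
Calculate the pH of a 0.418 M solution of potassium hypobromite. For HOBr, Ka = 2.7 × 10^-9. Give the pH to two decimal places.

pH = 11.09

OBr- is the conjugate base of the weak acid HOBr.
Kb = Kw/Ka = 1.0×10^-14 / 2.7 × 10^-9 = 3.70 × 10^-6
Kb = x²/(0.418 − x) = 3.70 × 10^-6
Assume x ≪ 0.418: x ≈ √(3.70 × 10^-6 × 0.418) = 1.24 × 10^-3 M
(x/C₀ = 0.3% < 5%, so the approximation holds.)
pOH = −log(1.24 × 10^-3) = 2.91; pH = 14.00 − 2.91 = 11.09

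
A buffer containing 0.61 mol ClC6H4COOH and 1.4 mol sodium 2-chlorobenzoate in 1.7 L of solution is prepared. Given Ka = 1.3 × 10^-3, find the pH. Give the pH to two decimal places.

pH = 3.25

pKa = −log(1.3 × 10^-3) = 2.886
Using pH = pKa + log([base]/[acid]) with [base]/[acid] = 1.4/0.61:
pH = 2.886 + (+0.361) = 3.25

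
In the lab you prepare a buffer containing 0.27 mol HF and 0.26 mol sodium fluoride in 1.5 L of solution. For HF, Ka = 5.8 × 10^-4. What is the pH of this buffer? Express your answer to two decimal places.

pH = 3.22

pKa = −log(5.8 × 10^-4) = 3.237
Using pH = pKa + log([base]/[acid]) with [base]/[acid] = 0.26/0.27:
pH = 3.237 + (-0.016) = 3.22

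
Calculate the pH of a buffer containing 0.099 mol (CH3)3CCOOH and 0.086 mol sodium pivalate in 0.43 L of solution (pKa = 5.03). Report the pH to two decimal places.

pH = 4.97

Using pH = pKa + log([base]/[acid]) with [base]/[acid] = 0.086/0.099:
pH = 5.03 + (-0.061) = 4.97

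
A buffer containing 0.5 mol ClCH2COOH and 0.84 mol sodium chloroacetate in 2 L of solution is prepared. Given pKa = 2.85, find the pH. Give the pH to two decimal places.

pH = 3.08

pH = pKa + log([A⁻]/[HA]) = 2.85 + log(0.84/0.5)
pH = 2.85 + (+0.225) = 3.08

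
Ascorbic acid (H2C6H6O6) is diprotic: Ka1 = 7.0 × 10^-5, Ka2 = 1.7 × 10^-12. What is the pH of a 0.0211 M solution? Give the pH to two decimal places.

Since Ka1 ≫ Ka2, the first ionization dominates [H+].
Ka1 = x²/(0.0211 − x) = 7.0 × 10^-5
Solving the quadratic: x = (−Ka1 + √(Ka1² + 4·Ka1·C₀))/2 = 1.18 × 10^-3 M
pH = −log(1.18 × 10^-3) = 2.93

pH = 2.93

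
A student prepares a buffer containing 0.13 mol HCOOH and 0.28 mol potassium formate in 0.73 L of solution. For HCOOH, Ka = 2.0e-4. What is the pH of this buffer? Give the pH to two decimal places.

pKa = −log(2.0 × 10^-4) = 3.699
Using pH = pKa + log([base]/[acid]) with [base]/[acid] = 0.28/0.13:
pH = 3.699 + (+0.333) = 4.03

pH = 4.03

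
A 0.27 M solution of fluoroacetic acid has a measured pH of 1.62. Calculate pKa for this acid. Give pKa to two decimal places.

[H+] = 10^(-1.62) = 2.40 × 10^-2 M
At equilibrium [HA] = 0.27 − 2.40 × 10^-2 = 2.46 × 10^-1 M
Ka = [H+][A-]/[HA] = (2.40 × 10^-2)² / 2.46 × 10^-1 = 2.34 × 10^-3
pKa = -log(2.34 × 10^-3) = 2.63

pKa = 2.63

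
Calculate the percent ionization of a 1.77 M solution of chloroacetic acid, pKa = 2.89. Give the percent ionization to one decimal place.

2.7%

ClCH2COOH ⇌ ClCH2COO- + H+; let x = [H+] at equilibrium.
Ka = 10^(−2.89) = 1.29 × 10^-3
x ≈ √(Ka·C₀) = √(1.29 × 10^-3 × 1.77) = 4.78 × 10^-2 M
Fraction ionized = 4.78 × 10^-2 / 1.77 = 0.0270 → 2.7%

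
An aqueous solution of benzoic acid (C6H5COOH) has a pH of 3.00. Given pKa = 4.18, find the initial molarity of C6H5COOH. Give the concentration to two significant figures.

C₀ = 1.6 × 10^-2 M

[H+] = 10^(-3.00) = 1.00 × 10^-3 M = x
Ka = 10^(−4.18) = 6.61 × 10^-5
Ka = x²/(C₀ − x) ⇒ C₀ = x + x²/Ka
C₀ = 1.00 × 10^-3 + (1.00 × 10^-3)²/(6.61 × 10^-5) = 1.61 × 10^-2 M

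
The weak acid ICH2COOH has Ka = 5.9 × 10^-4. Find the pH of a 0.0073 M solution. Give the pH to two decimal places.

pH = 2.74

ICH2COOH ⇌ ICH2COO- + H+
Ka = [H+]²/(0.0073 − [H+]) = 5.9 × 10^-4
The 5% rule fails; solving [H+]² + Ka·[H+] − Ka·C₀ = 0 exactly:
[H+] = [−0.00059 + √(0.00059² + 1.72e-05)]/2 = 1.80 × 10^-3 M
pH = −log(1.80 × 10^-3) = 2.74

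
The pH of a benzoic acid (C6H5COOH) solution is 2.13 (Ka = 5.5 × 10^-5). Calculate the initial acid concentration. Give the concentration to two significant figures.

[H+] = 10^(-2.13) = 7.41 × 10^-3 M = x
Ka = x²/(C₀ − x) ⇒ C₀ = x + x²/Ka
C₀ = 7.41 × 10^-3 + (7.41 × 10^-3)²/(5.5 × 10^-5) = 1.01 M

C₀ = 1.0 M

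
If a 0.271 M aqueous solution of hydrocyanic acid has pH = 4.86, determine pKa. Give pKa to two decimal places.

[H+] = 10^(-4.86) = 1.38 × 10^-5 M
At equilibrium [HA] = 0.271 − 1.38 × 10^-5 = 2.71 × 10^-1 M
Ka = [H+][A-]/[HA] = (1.38 × 10^-5)² / 2.71 × 10^-1 = 7.03 × 10^-10
pKa = -log(7.03 × 10^-10) = 9.15

pKa = 9.15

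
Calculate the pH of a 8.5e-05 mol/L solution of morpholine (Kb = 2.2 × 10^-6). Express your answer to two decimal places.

pH = 9.10

C4H8ONH + H2O ⇌ C4H8ONH2+ + OH-
From the ICE table, Kb = [OH-]²/(8.5e-05 − [OH-]) = 2.2 × 10^-6.
The 5% rule fails; solving [OH-]² + Kb·[OH-] − Kb·C₀ = 0 exactly:
[OH-] = [−2.2e-06 + √(2.2e-06² + 7.48e-10)]/2 = 1.26 × 10^-5 M
pOH = 4.90, so pH = 14.00 − pOH = 9.10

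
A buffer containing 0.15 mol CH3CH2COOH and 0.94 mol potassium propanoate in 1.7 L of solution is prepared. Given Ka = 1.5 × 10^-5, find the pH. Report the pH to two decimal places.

pH = 5.62

pKa = −log(1.5 × 10^-5) = 4.824
Using pH = pKa + log([base]/[acid]) with [base]/[acid] = 0.94/0.15:
pH = 4.824 + (+0.797) = 5.62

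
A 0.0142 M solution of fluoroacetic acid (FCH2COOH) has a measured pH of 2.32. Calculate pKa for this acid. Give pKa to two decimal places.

pKa = 2.61

[H+] = 10^(-2.32) = 4.79 × 10^-3 M
At equilibrium [HA] = 0.0142 − 4.79 × 10^-3 = 9.41 × 10^-3 M
Ka = [H+][A-]/[HA] = (4.79 × 10^-3)² / 9.41 × 10^-3 = 2.44 × 10^-3
pKa = -log(2.44 × 10^-3) = 2.61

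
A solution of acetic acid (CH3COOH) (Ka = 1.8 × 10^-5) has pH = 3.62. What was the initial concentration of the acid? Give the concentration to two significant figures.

[H+] = 10^(-3.62) = 2.40 × 10^-4 M = x
Ka = x²/(C₀ − x) ⇒ C₀ = x + x²/Ka
C₀ = 2.40 × 10^-4 + (2.40 × 10^-4)²/(1.8 × 10^-5) = 3.44 × 10^-3 M

C₀ = 3.4 × 10^-3 M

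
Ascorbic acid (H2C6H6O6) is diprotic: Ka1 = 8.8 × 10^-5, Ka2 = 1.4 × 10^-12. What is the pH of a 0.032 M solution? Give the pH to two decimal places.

pH = 2.79

Ka1 ≫ Ka2, so treat the first dissociation as the only significant source of H+.
Ka1 = x²/(0.032 − x) = 8.8 × 10^-5
Solving the quadratic: x = (−Ka1 + √(Ka1² + 4·Ka1·C₀))/2 = 1.63 × 10^-3 M
pH = −log(1.63 × 10^-3) = 2.79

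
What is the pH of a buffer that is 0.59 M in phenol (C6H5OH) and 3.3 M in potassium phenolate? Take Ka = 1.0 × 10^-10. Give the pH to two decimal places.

pH = 10.75

pKa = −log(1.0 × 10^-10) = 10.000
Using pH = pKa + log([base]/[acid]) with [base]/[acid] = 3.3/0.59:
pH = 10.000 + (+0.748) = 10.75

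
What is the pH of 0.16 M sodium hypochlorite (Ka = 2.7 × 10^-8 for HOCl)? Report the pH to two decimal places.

OCl- is the conjugate base of the weak acid HOCl.
Kb = Kw/Ka = 1.0×10^-14 / 2.7 × 10^-8 = 3.70 × 10^-7
From the ICE table, Kb = x²/(0.16 − x) = 3.70 × 10^-7.
Neglecting x in the denominator: x = √(3.70 × 10^-7 × 0.16) = 2.43 × 10^-4 M
(x/C₀ = 0.15% < 5%, so the approximation holds.)
pOH = −log(2.43 × 10^-4) = 3.61; pH = 14.00 − 3.61 = 10.39

pH = 10.39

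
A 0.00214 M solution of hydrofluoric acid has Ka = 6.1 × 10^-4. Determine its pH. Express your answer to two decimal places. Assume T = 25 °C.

HF ⇌ F- + H+
From the ICE table, Ka = [H+]²/(0.00214 − [H+]) = 6.1 × 10^-4.
Here C₀/Ka ≈ 3.51, so the small-[H+] approximation fails. Use the quadratic:
[H+] = [−0.00061 + √(0.00061² + 5.22e-06)]/2 = 8.78 × 10^-4 M
pH = −log[H+] = −log(8.78 × 10^-4) = 3.06

pH = 3.06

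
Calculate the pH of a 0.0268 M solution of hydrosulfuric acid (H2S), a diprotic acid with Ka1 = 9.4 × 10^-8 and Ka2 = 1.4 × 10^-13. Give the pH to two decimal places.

Ka1 ≫ Ka2, so treat the first dissociation as the only significant source of H+.
Ka1 = x²/(0.0268 − x) = 9.4 × 10^-8
x ≈ √(9.4 × 10^-8 × 0.0268) = 5.02 × 10^-5 M
pH = −log(5.02 × 10^-5) = 4.30

pH = 4.30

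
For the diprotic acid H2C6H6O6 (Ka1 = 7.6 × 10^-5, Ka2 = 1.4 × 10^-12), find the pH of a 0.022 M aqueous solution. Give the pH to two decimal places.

pH = 2.90

Ka1 ≫ Ka2, so treat the first dissociation as the only significant source of H+.
Ka1 = x²/(0.022 − x) = 7.6 × 10^-5
Solving the quadratic: x = (−Ka1 + √(Ka1² + 4·Ka1·C₀))/2 = 1.26 × 10^-3 M
pH = −log(1.26 × 10^-3) = 2.90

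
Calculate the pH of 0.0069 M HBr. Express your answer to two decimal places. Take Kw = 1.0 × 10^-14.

pH = 2.16

HBr is a strong acid and dissociates completely, so [H+] = 0.0069 M.
pH = -log(0.0069) = 2.16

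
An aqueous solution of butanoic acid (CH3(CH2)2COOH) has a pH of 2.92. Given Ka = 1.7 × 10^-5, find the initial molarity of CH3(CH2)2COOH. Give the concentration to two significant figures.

[H+] = 10^(-2.92) = 1.20 × 10^-3 M = x
Ka = x²/(C₀ − x) ⇒ C₀ = x + x²/Ka
C₀ = 1.20 × 10^-3 + (1.20 × 10^-3)²/(1.7 × 10^-5) = 8.59 × 10^-2 M

C₀ = 8.6 × 10^-2 M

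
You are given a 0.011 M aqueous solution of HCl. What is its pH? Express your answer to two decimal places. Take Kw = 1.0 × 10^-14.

HCl is a strong acid and dissociates completely, so [H+] = 0.011 M.
pH = -log(0.011) = 1.96

pH = 1.96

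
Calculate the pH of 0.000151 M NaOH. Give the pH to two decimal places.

NaOH is a strong base; [OH-] = 0.000151 M.
pOH = -log(0.000151) = 3.82
pH = 14.00 - 3.82 = 10.18

pH = 10.18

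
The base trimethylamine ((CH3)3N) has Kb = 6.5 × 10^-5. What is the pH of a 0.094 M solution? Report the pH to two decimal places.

(CH3)3N + H2O ⇌ (CH3)3NH+ + OH-
Kb = x²/(0.094 − x) = 6.5 × 10^-5
Neglecting x in the denominator: x = √(6.5 × 10^-5 × 0.094) = 2.47 × 10^-3 M
Check: 2.6% ionized — well under 5%, approximation valid.
pOH = −log(2.47 × 10^-3) = 2.61; pH = 14.00 − 2.61 = 11.39

pH = 11.39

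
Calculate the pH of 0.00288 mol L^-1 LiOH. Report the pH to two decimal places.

pH = 11.46

LiOH is a strong base; [OH-] = 0.00288 M.
pOH = -log(0.00288) = 2.54
pH = 14.00 - 2.54 = 11.46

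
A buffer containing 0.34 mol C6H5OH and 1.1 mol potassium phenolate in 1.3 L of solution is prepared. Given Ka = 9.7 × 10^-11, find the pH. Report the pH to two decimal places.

pH = 10.52

pKa = −log(9.7 × 10^-11) = 10.013
Using pH = pKa + log([base]/[acid]) with [base]/[acid] = 1.1/0.34:
pH = 10.013 + (+0.510) = 10.52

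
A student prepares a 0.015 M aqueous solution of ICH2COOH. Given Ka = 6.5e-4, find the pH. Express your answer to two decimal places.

ICH2COOH ⇌ ICH2COO- + H+
Ka = [H+]²/(0.015 − [H+]) = 6.5 × 10^-4
Here C₀/Ka ≈ 23.1, so the small-[H+] approximation fails. Use the quadratic:
[H+] = [−0.00065 + √(0.00065² + 3.9e-05)]/2 = 2.81 × 10^-3 M
pH = −log(2.81 × 10^-3) = 2.55

pH = 2.55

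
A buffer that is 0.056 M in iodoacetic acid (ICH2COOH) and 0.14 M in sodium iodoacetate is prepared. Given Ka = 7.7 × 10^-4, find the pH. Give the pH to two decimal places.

pH = 3.51

pKa = −log(7.7 × 10^-4) = 3.114
Henderson–Hasselbalch: pH = pKa + log([ICH2COO-]/[ICH2COOH]) = 3.114 + log(0.14/0.056)
pH = 3.114 + (+0.398) = 3.51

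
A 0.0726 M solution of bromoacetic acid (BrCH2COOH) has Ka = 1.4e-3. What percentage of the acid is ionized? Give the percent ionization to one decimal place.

13.0%

BrCH2COOH ⇌ BrCH2COO- + H+; let x = [H+] at equilibrium.
Solve x² + 0.0014x − 0.000102 = 0 → x = 9.41 × 10^-3 M
Fraction ionized = 9.41 × 10^-3 / 0.0726 = 0.1296 → 13.0%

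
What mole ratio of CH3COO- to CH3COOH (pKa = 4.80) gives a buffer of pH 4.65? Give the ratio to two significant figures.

pH = pKa + log(r) ⇒ log(r) = 4.65 − 4.80 = -0.15
r = [CH3COO-]/[CH3COOH] = 10^(-0.15) = 0.708

ratio = 0.71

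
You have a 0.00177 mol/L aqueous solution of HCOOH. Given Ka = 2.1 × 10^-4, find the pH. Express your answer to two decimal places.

HCOOH ⇌ HCOO- + H+
Ka = x²/(0.00177 − x) = 2.1 × 10^-4
x is not negligible relative to C₀; solve x² + 0.00021·x − 3.72e-07 = 0.
x = [−0.00021 + √(0.00021² + 1.49e-06)]/2 = 5.14 × 10^-4 M
pH = −log(5.14 × 10^-4) = 3.29

pH = 3.29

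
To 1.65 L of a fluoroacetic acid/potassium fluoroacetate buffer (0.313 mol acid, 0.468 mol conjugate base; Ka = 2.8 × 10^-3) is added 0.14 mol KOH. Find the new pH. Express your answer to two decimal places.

After neutralization: n(FCH2COOH) = 0.173 mol, n(FCH2COO-) = 0.608 mol.
pKa = −log(2.8 × 10^-3) = 2.553
Henderson–Hasselbalch with mole ratio 0.608/0.173: pH = 2.553 + (+0.546)

pH = 3.10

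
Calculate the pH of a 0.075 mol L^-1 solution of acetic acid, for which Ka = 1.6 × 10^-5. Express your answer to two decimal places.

CH3COOH ⇌ CH3COO- + H+
Ka = [H+]²/(0.075 − [H+]) = 1.6 × 10^-5
Neglecting [H+] in the denominator: [H+] = √(1.6 × 10^-5 × 0.075) = 1.10 × 10^-3 M
pH = −log[H+] = −log(1.10 × 10^-3) = 2.96

pH = 2.96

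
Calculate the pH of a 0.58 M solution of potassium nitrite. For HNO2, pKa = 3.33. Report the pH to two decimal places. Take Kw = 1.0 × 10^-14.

pH = 8.55

NO2- is the conjugate base of the weak acid HNO2.
Ka = 10^(−3.33) = 4.68 × 10^-4
Kb = Kw/Ka = 1.0×10^-14 / 4.68 × 10^-4 = 2.14 × 10^-11
Kb = [OH-]²/(0.58 − [OH-]) = 2.14 × 10^-11
Neglecting [OH-] in the denominator: [OH-] = √(2.14 × 10^-11 × 0.58) = 3.52 × 10^-6 M
Check: 0.00061% ionized — well under 5%, approximation valid.
pOH = 5.45, so pH = 14.00 − pOH = 8.55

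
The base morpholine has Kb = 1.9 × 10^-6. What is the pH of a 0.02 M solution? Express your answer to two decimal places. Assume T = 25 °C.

C4H8ONH + H2O ⇌ C4H8ONH2+ + OH-
From the ICE table, Kb = x²/(0.02 − x) = 1.9 × 10^-6.
Assume x ≪ 0.02: x ≈ √(1.9 × 10^-6 × 0.02) = 1.95 × 10^-4 M
(x/C₀ = 0.97% < 5%, so the approximation holds.)
pOH = −log(1.95 × 10^-4) = 3.71; pH = 14.00 − 3.71 = 10.29

pH = 10.29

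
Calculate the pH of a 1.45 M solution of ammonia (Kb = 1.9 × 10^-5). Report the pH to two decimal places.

pH = 11.72

NH3 + H2O ⇌ NH4+ + OH-
Kb = [OH-]²/(1.45 − [OH-]) = 1.9 × 10^-5
Assume [OH-] ≪ 1.45: [OH-] ≈ √(1.9 × 10^-5 × 1.45) = 5.25 × 10^-3 M
([OH-]/C₀ = 0.36% < 5%, so the approximation holds.)
pOH = −log(5.25 × 10^-3) = 2.28; pH = 14.00 − 2.28 = 11.72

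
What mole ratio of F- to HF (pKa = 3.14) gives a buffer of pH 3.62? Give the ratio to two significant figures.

ratio = 3.0

pH = pKa + log(r) ⇒ log(r) = 3.62 − 3.14 = +0.48
r = [F-]/[HF] = 10^(+0.48) = 3.02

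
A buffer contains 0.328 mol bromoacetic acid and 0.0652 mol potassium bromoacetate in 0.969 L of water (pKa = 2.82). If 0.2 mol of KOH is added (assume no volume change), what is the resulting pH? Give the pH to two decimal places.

OH- converts BrCH2COOH to BrCH2COO-: BrCH2COOH → 0.128 mol, BrCH2COO- → 0.265 mol.
pH = pKa + log(n_BrCH2COO-/n_BrCH2COOH) = 2.82 + log(0.265/0.128) = 2.82 + (+0.316)

pH = 3.14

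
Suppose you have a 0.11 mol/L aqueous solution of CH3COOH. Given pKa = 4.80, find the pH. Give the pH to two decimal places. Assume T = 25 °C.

pH = 2.88

CH3COOH ⇌ CH3COO- + H+
Ka = 10^(−4.80) = 1.58 × 10^-5
Ka = [H+]²/(0.11 − [H+]) = 1.58 × 10^-5
Assume [H+] ≪ 0.11: [H+] ≈ √(1.58 × 10^-5 × 0.11) = 1.32 × 10^-3 M
([H+]/C₀ = 1.2% < 5%, so the approximation holds.)
pH = −log[H+] = −log(1.32 × 10^-3) = 2.88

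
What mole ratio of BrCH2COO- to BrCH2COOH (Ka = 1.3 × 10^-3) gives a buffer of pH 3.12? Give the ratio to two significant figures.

pKa = -log(1.3 × 10^-3) = 2.886
pH = pKa + log(r) ⇒ log(r) = 3.12 − 2.886 = +0.234
r = [BrCH2COO-]/[BrCH2COOH] = 10^(+0.234) = 1.71

ratio = 1.7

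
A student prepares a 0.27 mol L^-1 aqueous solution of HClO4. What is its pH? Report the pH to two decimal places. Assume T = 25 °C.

pH = 0.57

HClO4 is a strong acid and dissociates completely, so [H+] = 0.27 M.
pH = -log(0.27) = 0.57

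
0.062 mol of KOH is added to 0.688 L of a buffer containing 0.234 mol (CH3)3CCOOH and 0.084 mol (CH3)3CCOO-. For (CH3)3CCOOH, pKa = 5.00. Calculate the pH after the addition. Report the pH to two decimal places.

OH- converts (CH3)3CCOOH to (CH3)3CCOO-: (CH3)3CCOOH → 0.172 mol, (CH3)3CCOO- → 0.146 mol.
pH = pKa + log([A⁻]/[HA]) = 5.00 + log(0.146/0.172) = 5.00 -0.071

pH = 4.93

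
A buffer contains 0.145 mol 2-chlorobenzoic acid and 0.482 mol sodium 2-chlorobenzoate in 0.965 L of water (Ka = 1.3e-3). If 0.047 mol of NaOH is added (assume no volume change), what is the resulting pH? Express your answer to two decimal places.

pH = 3.62

After neutralization: n(ClC6H4COOH) = 0.098 mol, n(ClC6H4COO-) = 0.529 mol.
pKa = −log(1.3 × 10^-3) = 2.886
pH = pKa + log([A⁻]/[HA]) = 2.886 + log(0.529/0.098) = 2.886 +0.732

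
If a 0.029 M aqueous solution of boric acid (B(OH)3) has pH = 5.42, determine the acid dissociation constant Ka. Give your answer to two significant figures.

Ka = 5.0 × 10^-10

[H+] = 10^(-5.42) = 3.80 × 10^-6 M
At equilibrium [HA] = 0.029 − 3.80 × 10^-6 = 2.90 × 10^-2 M
Ka = [H+][A-]/[HA] = (3.80 × 10^-6)² / 2.90 × 10^-2 = 5.0 × 10^-10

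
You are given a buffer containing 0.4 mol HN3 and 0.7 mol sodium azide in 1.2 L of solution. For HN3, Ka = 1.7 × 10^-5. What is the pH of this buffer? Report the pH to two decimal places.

pH = 5.01

pKa = −log(1.7 × 10^-5) = 4.770
Using pH = pKa + log([base]/[acid]) with [base]/[acid] = 0.7/0.4:
pH = 4.770 + (+0.243) = 5.01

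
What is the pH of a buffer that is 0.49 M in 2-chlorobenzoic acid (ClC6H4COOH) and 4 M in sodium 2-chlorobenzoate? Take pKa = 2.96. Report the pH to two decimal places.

Henderson–Hasselbalch: pH = pKa + log([ClC6H4COO-]/[ClC6H4COOH]) = 2.96 + log(4/0.49)
pH = 2.96 + (+0.912) = 3.87

pH = 3.87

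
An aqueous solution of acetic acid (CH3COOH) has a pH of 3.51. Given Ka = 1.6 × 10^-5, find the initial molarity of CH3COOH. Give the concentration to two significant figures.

C₀ = 6.3 × 10^-3 M

[H+] = 10^(-3.51) = 3.09 × 10^-4 M = x
Ka = x²/(C₀ − x) ⇒ C₀ = x + x²/Ka
C₀ = 3.09 × 10^-4 + (3.09 × 10^-4)²/(1.6 × 10^-5) = 6.28 × 10^-3 M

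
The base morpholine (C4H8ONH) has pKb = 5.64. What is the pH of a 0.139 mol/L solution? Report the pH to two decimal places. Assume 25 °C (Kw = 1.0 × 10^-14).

pH = 10.75

C4H8ONH + H2O ⇌ C4H8ONH2+ + OH-
Kb = 10^(−5.64) = 2.29 × 10^-6
Let x = [OH-] at equilibrium. Kb = x²/(0.139 − x).
Assume x ≪ 0.139: x ≈ √(2.29 × 10^-6 × 0.139) = 5.64 × 10^-4 M
pOH = −log(5.64 × 10^-4) = 3.25; pH = 14.00 − 3.25 = 10.75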